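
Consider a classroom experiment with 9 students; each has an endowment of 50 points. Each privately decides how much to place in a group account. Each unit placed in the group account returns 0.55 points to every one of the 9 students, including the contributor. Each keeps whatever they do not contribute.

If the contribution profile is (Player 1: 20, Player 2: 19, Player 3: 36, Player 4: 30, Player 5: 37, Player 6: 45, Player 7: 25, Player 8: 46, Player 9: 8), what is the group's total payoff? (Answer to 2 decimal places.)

1500.70 points

Total contributed: 20 + 19 + 36 + 30 + 37 + 45 + 25 + 46 + 8 = 266; total kept: 9 × 50 − 266 = 184.
The group account pays out 0.55 × 9 × 266 = 1316.70 in aggregate.
Group total = 184 + 1316.70 = 1500.70.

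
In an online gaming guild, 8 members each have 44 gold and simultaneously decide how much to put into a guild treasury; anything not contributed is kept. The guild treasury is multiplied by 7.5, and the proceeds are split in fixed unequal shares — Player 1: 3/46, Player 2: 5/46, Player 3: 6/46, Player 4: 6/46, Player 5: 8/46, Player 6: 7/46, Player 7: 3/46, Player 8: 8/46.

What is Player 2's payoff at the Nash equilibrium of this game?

Player j's private return per contributed unit is 7.5 × (j's share). Contributing is weakly dominant for j when that share is at least 1/7.5 = 0.1333, and contributing 0 is dominant otherwise.
The shares above 0.1333 belong to Player 5, Player 6 and Player 8, contributing 44 each; the remaining 5 contribute 0. Total contributed: 132.
Player 2 keeps 44 and receives 7.5 × 132 × 5/46 = 107.61 from the guild treasury, for a payoff of 151.61.

151.61 gold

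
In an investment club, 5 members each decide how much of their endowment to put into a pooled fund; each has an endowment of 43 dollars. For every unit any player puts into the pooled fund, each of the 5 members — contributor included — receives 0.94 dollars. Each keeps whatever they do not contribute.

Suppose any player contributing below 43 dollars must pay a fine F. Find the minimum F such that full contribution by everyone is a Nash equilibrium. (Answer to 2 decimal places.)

2.58 dollars

Given the others contribute fully, the best deviation is to contribute 0 (any partial contribution still incurs the fine and gives up units whose private return 0.94 is below 1).
Deviating from 43 to 0 saves 43 dollars but forfeits the deviator's share of the drop in the pooled fund: 0.94 × 43 = 40.42.
So the deviation gain is 43 − 40.42 = 2.58, and the fine must be at least 2.58 dollars to wipe it out.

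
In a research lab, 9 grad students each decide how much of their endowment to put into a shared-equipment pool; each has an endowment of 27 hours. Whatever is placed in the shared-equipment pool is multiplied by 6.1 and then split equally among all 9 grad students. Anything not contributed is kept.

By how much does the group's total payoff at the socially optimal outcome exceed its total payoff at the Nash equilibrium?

1239.30 hours

Each contributed unit returns 6.1/9 = 0.6778 to its contributor — below 1 — so contributing 0 is dominant for every player. At the Nash equilibrium everyone keeps their 27, and the group total is 9 × 27 = 243.
Each contributed unit returns 6.100 to the group as a whole (0.6778 to each of 9 players), which exceeds 1, so the social optimum is full contribution: group total = 6.100 × 243 = 1482.30.
Efficiency loss = 1482.30 − 243 = 1239.30.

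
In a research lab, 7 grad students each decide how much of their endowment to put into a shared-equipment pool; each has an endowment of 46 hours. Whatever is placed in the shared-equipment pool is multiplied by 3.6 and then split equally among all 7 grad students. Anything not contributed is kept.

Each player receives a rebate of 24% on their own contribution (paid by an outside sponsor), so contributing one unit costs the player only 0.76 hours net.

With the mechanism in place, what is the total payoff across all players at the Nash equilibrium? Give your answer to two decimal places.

The effective private return is (3.6/7) / 0.76 = 0.6767, which is still under 1, so the mechanism doesn't change anyone's dominant strategy: zero contribution.
At the Nash equilibrium no one contributes; group total payoff = 7 × 46 = 322.

322.00 hours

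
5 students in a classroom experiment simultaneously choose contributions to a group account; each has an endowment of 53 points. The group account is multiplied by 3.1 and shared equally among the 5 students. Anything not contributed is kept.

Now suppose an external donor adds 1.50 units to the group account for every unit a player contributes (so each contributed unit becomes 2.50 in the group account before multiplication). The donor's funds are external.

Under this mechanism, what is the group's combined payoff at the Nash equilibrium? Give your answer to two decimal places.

The effective private return per unit is now 3.1 × 2.50 / 5 = 1.5500 > 1, so every player's dominant strategy flips to full contribution.
At the Nash equilibrium everyone contributes 53. Group total payoff = 3.1 × 2.50 × 265 = 2053.75.

2053.75 points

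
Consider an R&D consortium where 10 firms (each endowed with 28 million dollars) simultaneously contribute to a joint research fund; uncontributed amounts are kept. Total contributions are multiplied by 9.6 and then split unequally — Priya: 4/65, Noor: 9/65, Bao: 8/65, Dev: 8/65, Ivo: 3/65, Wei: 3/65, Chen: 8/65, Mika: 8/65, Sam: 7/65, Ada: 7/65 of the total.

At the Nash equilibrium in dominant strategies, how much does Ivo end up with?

114.84 million dollars

For player j, contributing a unit is worthwhile iff 9.6 × (j's share) ≥ 1, i.e. iff j's share is at least 0.1042.
Noor, Bao, Dev, Chen, Mika, Sam and Ada clear that bar, contributing 28 each; the remaining 3 contribute 0. Total contributed: 196.
Ivo keeps 28 and receives 9.6 × 196 × 3/65 = 86.84 from the joint research fund, for a payoff of 114.84.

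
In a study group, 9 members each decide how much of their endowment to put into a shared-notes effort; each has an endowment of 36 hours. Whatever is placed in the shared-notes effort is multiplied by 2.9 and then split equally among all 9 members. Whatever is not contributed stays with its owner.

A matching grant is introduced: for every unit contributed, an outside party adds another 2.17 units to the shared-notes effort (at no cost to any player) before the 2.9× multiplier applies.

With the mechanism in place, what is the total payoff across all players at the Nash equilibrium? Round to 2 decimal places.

2978.53 hours

With the mechanism, a contributed unit returns 2.9 × 3.17 / 9 = 1.0214 per unit of net cost to the contributor — now above 1 — so contributing fully is weakly dominant for every player.
At the Nash equilibrium everyone contributes 36. Group total payoff = 2.9 × 3.17 × 324 = 2978.53.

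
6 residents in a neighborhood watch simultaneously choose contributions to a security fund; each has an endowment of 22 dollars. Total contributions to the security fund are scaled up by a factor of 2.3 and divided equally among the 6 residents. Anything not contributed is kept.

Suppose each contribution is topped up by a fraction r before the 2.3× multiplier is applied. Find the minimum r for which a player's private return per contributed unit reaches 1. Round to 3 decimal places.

1.609

With matching at rate r, one contributed unit becomes (1 + r) in the security fund and returns 2.3 × (1 + r) / 6 to the contributor.
Setting this equal to 1: 1 + r = 6/2.3 = 2.6087.
So the minimum matching rate is r = 2.6087 − 1 = 1.609.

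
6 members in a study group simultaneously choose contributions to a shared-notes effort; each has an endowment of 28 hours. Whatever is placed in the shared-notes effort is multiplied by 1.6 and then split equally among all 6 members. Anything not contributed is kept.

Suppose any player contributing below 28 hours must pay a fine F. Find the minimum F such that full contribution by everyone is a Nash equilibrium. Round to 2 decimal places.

20.53 hours

Given the others contribute fully, the best deviation is to contribute 0 (any partial contribution still incurs the fine and gives up units whose private return 0.2667 is below 1).
Deviating from 28 to 0 saves 28 hours but forfeits the deviator's share of the drop in the shared-notes effort: 1.6/6 × 28 = 7.47.
So the deviation gain is 28 − 7.47 = 20.53, and the fine must be at least 20.53 hours to wipe it out.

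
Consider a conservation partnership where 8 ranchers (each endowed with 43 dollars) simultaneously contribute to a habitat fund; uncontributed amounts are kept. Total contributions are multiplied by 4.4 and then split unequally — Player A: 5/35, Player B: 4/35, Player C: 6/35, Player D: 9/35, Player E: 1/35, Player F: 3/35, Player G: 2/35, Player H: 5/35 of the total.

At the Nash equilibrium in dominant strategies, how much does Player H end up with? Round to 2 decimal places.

70.03 dollars

For player j, contributing a unit is worthwhile iff 4.4 × (j's share) ≥ 1, i.e. iff j's share is at least 0.2273.
Player D alone (share 9/35) is above the threshold, contributing 43; the remaining 7 contribute 0. Total contributed: 43.
Player H keeps 43 and receives 4.4 × 43 × 5/35 = 27.03 from the habitat fund, for a payoff of 70.03.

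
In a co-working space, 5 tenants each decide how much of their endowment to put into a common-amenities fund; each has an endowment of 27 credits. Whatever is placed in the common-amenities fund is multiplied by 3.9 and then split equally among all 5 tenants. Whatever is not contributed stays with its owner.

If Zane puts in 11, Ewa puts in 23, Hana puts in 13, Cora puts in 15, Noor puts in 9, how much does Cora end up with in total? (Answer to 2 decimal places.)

Total contributed: 11 + 23 + 13 + 15 + 9 = 71.
Each receives 3.9 × 71 / 5 = 55.38 from the common-amenities fund.
Cora keeps 27 − 15 = 12, so Cora's payoff is 12 + 55.38 = 67.38.

67.38 credits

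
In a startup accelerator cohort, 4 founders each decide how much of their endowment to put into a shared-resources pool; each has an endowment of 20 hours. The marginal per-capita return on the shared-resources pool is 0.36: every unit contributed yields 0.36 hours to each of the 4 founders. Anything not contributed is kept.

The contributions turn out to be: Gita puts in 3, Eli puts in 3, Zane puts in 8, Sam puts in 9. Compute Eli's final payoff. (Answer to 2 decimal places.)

25.28 hours

Total contributed: 3 + 3 + 8 + 9 = 23.
Each receives 0.36 × 23 = 8.28 from the shared-resources pool.
Eli keeps 20 − 3 = 17, so Eli's payoff is 17 + 8.28 = 25.28.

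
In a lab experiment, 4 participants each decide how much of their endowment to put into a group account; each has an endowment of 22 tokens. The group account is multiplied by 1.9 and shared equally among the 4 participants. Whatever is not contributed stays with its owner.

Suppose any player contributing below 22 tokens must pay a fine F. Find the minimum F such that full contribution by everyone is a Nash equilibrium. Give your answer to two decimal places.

11.55 tokens

Given the others contribute fully, the best deviation is to contribute 0 (any partial contribution still incurs the fine and gives up units whose private return 0.4750 is below 1).
Deviating from 22 to 0 saves 22 tokens but forfeits the deviator's share of the drop in the group account: 1.9/4 × 22 = 10.45.
So the deviation gain is 22 − 10.45 = 11.55, and the fine must be at least 11.55 tokens to wipe it out.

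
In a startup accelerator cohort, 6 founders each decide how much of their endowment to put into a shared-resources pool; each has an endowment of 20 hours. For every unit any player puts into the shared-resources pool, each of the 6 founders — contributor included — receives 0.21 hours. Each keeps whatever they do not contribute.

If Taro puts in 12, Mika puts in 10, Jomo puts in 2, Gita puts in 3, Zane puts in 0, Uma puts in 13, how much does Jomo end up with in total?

Total contributed: 12 + 10 + 2 + 3 + 0 + 13 = 40.
Each receives 0.21 × 40 = 8.40 from the shared-resources pool.
Jomo keeps 20 − 2 = 18, so Jomo's payoff is 18 + 8.40 = 26.40.

26.40 hours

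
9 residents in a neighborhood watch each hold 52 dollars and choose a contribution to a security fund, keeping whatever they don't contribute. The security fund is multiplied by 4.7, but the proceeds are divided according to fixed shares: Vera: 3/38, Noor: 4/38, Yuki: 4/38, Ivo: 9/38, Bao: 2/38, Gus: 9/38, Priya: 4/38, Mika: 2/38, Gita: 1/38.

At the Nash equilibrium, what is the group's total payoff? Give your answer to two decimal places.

Each unit j contributes comes back to j as 4.7 × (j's share), so j prefers to contribute only if that share exceeds 1/4.7 = 0.2128; otherwise keeping the unit dominates.
Ivo and Gus are above the threshold, contributing 52 each; the remaining 7 contribute 0. Total contributed: 104.
The security fund pays out 4.7 × 104 = 488.80 in total (split across the unequal shares, but the aggregate is all that matters for the group sum).
The 7 free-riders keep 52 each, adding 364. Group total = 364 + 488.80 = 852.80.

852.80 dollars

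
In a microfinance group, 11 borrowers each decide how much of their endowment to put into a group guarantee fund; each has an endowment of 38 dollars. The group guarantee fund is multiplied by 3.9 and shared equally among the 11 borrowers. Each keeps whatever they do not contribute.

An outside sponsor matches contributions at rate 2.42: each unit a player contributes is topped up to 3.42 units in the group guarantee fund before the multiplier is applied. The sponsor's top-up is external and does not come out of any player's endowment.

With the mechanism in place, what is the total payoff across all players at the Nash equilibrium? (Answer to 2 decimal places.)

5575.28 dollars

With the mechanism, a contributed unit returns 3.9 × 3.42 / 11 = 1.2125 per unit of net cost to the contributor — now above 1 — so contributing fully is weakly dominant for every player.
So the Nash equilibrium is full contribution by all 11; the group earns 3.9 × 3.42 × 418 = 5575.28.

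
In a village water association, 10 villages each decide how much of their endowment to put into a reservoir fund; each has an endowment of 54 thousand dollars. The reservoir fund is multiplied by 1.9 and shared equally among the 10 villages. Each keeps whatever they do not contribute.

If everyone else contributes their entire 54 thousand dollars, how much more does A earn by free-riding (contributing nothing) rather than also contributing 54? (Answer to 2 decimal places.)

43.74 thousand dollars

Switching from a contribution of 54 to 0 lets A keep an extra 54 thousand dollars, but lowers the reservoir fund by 54, which costs A their own share of that drop: 1.9/10 × 54 = 10.26.
Net gain = 54 − 10.26 = 43.74. The private return per contributed unit (0.1900) is below 1, so free-riding is indeed the best response regardless of what the others do.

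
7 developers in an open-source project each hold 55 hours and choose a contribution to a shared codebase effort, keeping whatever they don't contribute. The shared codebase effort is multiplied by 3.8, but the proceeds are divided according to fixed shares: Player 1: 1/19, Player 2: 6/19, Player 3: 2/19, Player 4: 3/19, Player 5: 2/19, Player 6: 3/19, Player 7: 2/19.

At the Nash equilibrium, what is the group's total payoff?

For player j, contributing a unit is worthwhile iff 3.8 × (j's share) ≥ 1, i.e. iff j's share is at least 0.2632.
The only share above 0.2632 is Player 2's 6/19, contributing 55; the remaining 6 contribute 0. Total contributed: 55.
The shared codebase effort pays out 3.8 × 55 = 209.00 in total (split across the unequal shares, but the aggregate is all that matters for the group sum).
The 6 free-riders keep 55 each, adding 330. Group total = 330 + 209.00 = 539.00.

539.00 hours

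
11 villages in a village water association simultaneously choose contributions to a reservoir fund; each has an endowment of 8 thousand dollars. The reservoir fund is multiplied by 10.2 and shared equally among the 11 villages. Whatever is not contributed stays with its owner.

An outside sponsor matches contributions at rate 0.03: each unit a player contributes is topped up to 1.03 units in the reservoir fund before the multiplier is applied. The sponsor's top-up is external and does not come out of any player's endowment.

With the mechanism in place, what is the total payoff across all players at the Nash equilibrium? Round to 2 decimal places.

With the mechanism, a contributed unit returns 10.2 × 1.03 / 11 = 0.9551 per unit of net cost — still below 1 — so contributing 0 remains dominant for every player.
Everyone keeps their endowment and the group total is 11 × 8 = 88.

88.00 thousand dollars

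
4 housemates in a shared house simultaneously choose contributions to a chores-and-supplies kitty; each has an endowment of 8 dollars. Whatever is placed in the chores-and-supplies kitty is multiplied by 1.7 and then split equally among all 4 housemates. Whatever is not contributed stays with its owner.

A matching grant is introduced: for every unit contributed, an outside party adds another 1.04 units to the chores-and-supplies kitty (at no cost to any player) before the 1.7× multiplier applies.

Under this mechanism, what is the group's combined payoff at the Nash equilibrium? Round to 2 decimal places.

32.00 dollars

With the mechanism, a contributed unit returns 1.7 × 2.04 / 4 = 0.8670 per unit of net cost — still below 1 — so contributing 0 remains dominant for every player.
At the Nash equilibrium no one contributes; group total payoff = 4 × 8 = 32.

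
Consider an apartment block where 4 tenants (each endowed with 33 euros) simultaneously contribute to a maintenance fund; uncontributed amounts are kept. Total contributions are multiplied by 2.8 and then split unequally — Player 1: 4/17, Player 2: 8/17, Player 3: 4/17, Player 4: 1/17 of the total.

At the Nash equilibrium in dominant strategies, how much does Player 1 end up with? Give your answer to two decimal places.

Player j's private return per contributed unit is 2.8 × (j's share). Contributing is weakly dominant for j when that share is at least 1/2.8 = 0.3571, and contributing 0 is dominant otherwise.
Only Player 2 (8/17) clears that bar, contributing 33; the remaining 3 contribute 0. Total contributed: 33.
Player 1 keeps 33 and receives 2.8 × 33 × 4/17 = 21.74 from the maintenance fund, for a payoff of 54.74.

54.74 euros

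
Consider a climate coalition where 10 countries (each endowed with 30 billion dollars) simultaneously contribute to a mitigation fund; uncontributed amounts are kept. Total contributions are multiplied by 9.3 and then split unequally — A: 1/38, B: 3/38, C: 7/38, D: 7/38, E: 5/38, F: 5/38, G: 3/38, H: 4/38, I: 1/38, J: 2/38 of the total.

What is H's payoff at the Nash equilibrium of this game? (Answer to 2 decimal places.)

Each unit j contributes comes back to j as 9.3 × (j's share), so j prefers to contribute only if that share exceeds 1/9.3 = 0.1075; otherwise keeping the unit dominates.
The shares above 0.1075 belong to C, D, E and F, contributing 30 each; the remaining 6 contribute 0. Total contributed: 120.
H keeps 30 and receives 9.3 × 120 × 4/38 = 117.47 from the mitigation fund, for a payoff of 147.47.

147.47 billion dollars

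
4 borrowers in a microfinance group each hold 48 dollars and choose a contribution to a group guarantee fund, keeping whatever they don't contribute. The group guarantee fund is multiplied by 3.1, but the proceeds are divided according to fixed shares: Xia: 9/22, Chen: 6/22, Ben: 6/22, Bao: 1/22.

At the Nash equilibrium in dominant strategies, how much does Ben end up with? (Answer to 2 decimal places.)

A player with share s gets back 3.1·s per unit contributed, so full contribution is dominant for anyone with s > 1/3.1 = 0.3226 and zero contribution is dominant for anyone below.
Only Xia (9/22) clears that bar, contributing 48; the remaining 3 contribute 0. Total contributed: 48.
Ben keeps 48 and receives 3.1 × 48 × 6/22 = 40.58 from the group guarantee fund, for a payoff of 88.58.

88.58 dollars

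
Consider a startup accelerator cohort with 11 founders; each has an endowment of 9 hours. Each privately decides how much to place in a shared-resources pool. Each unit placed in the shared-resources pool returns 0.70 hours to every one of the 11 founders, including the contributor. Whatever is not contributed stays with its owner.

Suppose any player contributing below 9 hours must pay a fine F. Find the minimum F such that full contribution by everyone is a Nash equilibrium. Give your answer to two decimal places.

2.70 hours

Given the others contribute fully, the best deviation is to contribute 0 (any partial contribution still incurs the fine and gives up units whose private return 0.70 is below 1).
Deviating from 9 to 0 saves 9 hours but forfeits the deviator's share of the drop in the shared-resources pool: 0.70 × 9 = 6.30.
So the deviation gain is 9 − 6.30 = 2.70, and the fine must be at least 2.70 hours to wipe it out.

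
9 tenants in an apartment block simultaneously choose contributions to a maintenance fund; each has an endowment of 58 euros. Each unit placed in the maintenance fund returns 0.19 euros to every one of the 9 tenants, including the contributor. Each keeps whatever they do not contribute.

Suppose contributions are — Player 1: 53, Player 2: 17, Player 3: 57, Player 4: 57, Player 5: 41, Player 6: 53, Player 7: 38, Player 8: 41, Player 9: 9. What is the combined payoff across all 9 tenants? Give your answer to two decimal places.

781.86 euros

Total contributed: 53 + 17 + 57 + 57 + 41 + 53 + 38 + 41 + 9 = 366; total kept: 9 × 58 − 366 = 156.
The maintenance fund pays out 0.19 × 9 × 366 = 625.86 in aggregate.
Group total = 156 + 625.86 = 781.86.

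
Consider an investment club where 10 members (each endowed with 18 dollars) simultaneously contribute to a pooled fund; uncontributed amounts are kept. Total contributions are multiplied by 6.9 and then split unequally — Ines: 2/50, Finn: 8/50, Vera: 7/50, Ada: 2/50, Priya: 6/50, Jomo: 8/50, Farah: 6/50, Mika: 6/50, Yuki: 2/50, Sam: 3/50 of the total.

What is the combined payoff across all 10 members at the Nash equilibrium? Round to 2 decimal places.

Each unit j contributes comes back to j as 6.9 × (j's share), so j prefers to contribute only if that share exceeds 1/6.9 = 0.1449; otherwise keeping the unit dominates.
Finn and Jomo are above the threshold, contributing 18 each; the remaining 8 contribute 0. Total contributed: 36.
The pooled fund pays out 6.9 × 36 = 248.40 in total (split across the unequal shares, but the aggregate is all that matters for the group sum).
The 8 free-riders keep 18 each, adding 144. Group total = 144 + 248.40 = 392.40.

392.40 dollars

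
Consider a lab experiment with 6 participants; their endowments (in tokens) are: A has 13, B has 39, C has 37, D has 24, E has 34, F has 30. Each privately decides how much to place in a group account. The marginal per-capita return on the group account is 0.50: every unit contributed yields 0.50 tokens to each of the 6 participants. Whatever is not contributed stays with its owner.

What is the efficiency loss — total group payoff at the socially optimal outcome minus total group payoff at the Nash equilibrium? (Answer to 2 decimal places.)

354.00 tokens

The private return per contributed unit is 0.50 < 1 for everyone, so the Nash equilibrium is zero contribution and the group total is Σ E_j = 13 + 39 + 37 + 24 + 34 + 30 = 177.
Each contributed unit returns 3.000 to the group, so the social optimum is full contribution by everyone: group total = 3.000 × 177 = 531.00.
Efficiency loss = (3.000 − 1) × 177 = 354.00.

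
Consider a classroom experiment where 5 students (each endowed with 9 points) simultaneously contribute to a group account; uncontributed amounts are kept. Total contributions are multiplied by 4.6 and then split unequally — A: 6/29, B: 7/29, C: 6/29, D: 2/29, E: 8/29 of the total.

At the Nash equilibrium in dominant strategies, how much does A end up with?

Player j's private return per contributed unit is 4.6 × (j's share). Contributing is weakly dominant for j when that share is at least 1/4.6 = 0.2174, and contributing 0 is dominant otherwise.
B and E clear that bar, contributing 9 each; the remaining 3 contribute 0. Total contributed: 18.
A keeps 9 and receives 4.6 × 18 × 6/29 = 17.13 from the group account, for a payoff of 26.13.

26.13 points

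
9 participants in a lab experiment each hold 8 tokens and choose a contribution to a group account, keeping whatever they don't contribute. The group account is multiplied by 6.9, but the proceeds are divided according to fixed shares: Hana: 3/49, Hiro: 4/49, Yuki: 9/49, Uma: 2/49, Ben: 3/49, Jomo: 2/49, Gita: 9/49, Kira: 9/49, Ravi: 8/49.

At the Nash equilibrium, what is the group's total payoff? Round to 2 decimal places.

Each unit j contributes comes back to j as 6.9 × (j's share), so j prefers to contribute only if that share exceeds 1/6.9 = 0.1449; otherwise keeping the unit dominates.
The shares above 0.1449 belong to Yuki, Gita, Kira and Ravi, contributing 8 each; the remaining 5 contribute 0. Total contributed: 32.
The group account pays out 6.9 × 32 = 220.80 in total (split across the unequal shares, but the aggregate is all that matters for the group sum).
The 5 free-riders keep 8 each, adding 40. Group total = 40 + 220.80 = 260.80.

260.80 tokens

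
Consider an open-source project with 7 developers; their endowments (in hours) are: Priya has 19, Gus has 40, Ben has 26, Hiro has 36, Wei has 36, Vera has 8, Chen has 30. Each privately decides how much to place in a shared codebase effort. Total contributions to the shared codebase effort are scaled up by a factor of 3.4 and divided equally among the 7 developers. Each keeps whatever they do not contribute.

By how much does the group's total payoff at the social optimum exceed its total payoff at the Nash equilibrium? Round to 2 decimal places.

468.00 hours

The private return per contributed unit is 3.4/7 = 0.4857 < 1 for every player regardless of endowment, so the Nash equilibrium is zero contribution and the group total is Σ E_j = 19 + 40 + 26 + 36 + 36 + 8 + 30 = 195.
Each contributed unit returns 3.400 to the group, so the social optimum is full contribution by everyone: group total = 3.400 × 195 = 663.00.
Efficiency loss = (3.400 − 1) × 195 = 468.00.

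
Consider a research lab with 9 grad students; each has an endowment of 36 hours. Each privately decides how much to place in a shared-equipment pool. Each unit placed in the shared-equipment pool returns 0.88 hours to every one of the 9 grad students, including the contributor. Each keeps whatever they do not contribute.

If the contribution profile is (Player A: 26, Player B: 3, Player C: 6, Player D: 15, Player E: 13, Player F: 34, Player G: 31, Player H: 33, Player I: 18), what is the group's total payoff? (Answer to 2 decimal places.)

1562.68 hours

Total contributed: 26 + 3 + 6 + 15 + 13 + 34 + 31 + 33 + 18 = 179; total kept: 9 × 36 − 179 = 145.
The shared-equipment pool pays out 0.88 × 9 × 179 = 1417.68 in aggregate.
Group total = 145 + 1417.68 = 1562.68.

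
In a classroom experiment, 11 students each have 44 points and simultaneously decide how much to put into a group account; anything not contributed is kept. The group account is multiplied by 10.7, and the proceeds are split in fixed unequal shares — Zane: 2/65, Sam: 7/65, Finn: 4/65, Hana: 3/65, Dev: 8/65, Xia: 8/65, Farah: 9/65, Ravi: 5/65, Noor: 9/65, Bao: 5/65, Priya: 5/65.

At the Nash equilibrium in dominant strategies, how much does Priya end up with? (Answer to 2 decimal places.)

A player with share s gets back 10.7·s per unit contributed, so full contribution is dominant for anyone with s > 1/10.7 = 0.0935 and zero contribution is dominant for anyone below.
Sam, Dev, Xia, Farah and Noor clear that bar, contributing 44 each; the remaining 6 contribute 0. Total contributed: 220.
Priya keeps 44 and receives 10.7 × 220 × 5/65 = 181.08 from the group account, for a payoff of 225.08.

225.08 points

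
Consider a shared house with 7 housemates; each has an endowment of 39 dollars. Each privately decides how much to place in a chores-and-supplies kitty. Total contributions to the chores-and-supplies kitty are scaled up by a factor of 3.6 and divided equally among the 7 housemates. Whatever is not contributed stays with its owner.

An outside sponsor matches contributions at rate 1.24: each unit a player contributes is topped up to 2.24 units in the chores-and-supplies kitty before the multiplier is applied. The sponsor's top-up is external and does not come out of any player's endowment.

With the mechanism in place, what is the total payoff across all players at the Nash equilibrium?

With the mechanism, a contributed unit returns 3.6 × 2.24 / 7 = 1.1520 per unit of net cost to the contributor — now above 1 — so contributing fully is weakly dominant for every player.
So the Nash equilibrium is full contribution by all 7; the group earns 3.6 × 2.24 × 273 = 2201.47.

2201.47 dollars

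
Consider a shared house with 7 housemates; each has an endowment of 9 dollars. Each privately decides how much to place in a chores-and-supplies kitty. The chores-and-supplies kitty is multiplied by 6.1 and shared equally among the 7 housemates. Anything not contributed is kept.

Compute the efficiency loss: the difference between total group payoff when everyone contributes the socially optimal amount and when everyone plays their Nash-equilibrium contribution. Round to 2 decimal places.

321.30 dollars

Each contributed unit returns 6.1/7 = 0.8714 to its contributor — below 1 — so contributing 0 is dominant for every player. At the Nash equilibrium everyone keeps their 9, and the group total is 7 × 9 = 63.
Each contributed unit returns 6.100 to the group as a whole (0.8714 to each of 7 players), which exceeds 1, so the social optimum is full contribution: group total = 6.100 × 63 = 384.30.
Efficiency loss = 384.30 − 63 = 321.30.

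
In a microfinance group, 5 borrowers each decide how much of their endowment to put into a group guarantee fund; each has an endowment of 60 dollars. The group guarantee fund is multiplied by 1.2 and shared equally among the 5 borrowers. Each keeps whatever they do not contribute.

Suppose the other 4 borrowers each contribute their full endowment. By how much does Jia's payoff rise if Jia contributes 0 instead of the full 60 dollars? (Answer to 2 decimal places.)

Switching from a contribution of 60 to 0 lets Jia keep an extra 60 dollars, but lowers the group guarantee fund by 60, which costs Jia their own share of that drop: 1.2/5 × 60 = 14.40.
Net gain = 60 − 14.40 = 45.60. The private return per contributed unit (0.2400) is below 1, so free-riding is indeed the best response regardless of what the others do.

45.60 dollars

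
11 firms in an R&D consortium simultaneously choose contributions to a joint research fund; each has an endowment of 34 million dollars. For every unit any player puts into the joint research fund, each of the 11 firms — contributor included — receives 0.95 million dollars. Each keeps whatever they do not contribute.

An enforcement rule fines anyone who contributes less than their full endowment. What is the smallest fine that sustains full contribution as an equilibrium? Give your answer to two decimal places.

1.70 million dollars

Given the others contribute fully, the best deviation is to contribute 0 (any partial contribution still incurs the fine and gives up units whose private return 0.95 is below 1).
Deviating from 34 to 0 saves 34 million dollars but forfeits the deviator's share of the drop in the joint research fund: 0.95 × 34 = 32.30.
So the deviation gain is 34 − 32.30 = 1.70, and the fine must be at least 1.70 million dollars to wipe it out.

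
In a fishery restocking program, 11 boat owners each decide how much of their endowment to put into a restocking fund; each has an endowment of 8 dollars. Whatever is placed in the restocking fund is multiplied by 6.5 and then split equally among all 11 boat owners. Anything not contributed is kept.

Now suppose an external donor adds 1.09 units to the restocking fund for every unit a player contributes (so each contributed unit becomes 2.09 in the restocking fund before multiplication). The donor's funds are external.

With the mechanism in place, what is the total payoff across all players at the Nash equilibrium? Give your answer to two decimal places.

The effective private return per unit is now 6.5 × 2.09 / 11 = 1.2350 > 1, so every player's dominant strategy flips to full contribution.
So the Nash equilibrium is full contribution by all 11; the group earns 6.5 × 2.09 × 88 = 1195.48.

1195.48 dollars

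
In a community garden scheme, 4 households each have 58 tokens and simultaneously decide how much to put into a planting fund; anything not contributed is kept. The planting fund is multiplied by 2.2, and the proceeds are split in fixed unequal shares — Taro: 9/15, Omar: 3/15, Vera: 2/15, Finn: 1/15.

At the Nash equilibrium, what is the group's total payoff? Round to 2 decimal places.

301.60 tokens

Player j's private return per contributed unit is 2.2 × (j's share). Contributing is weakly dominant for j when that share is at least 1/2.2 = 0.4545, and contributing 0 is dominant otherwise.
Taro alone (share 9/15) is above the threshold, contributing 58; the remaining 3 contribute 0. Total contributed: 58.
The planting fund pays out 2.2 × 58 = 127.60 in total (split across the unequal shares, but the aggregate is all that matters for the group sum).
The 3 free-riders keep 58 each, adding 174. Group total = 174 + 127.60 = 301.60.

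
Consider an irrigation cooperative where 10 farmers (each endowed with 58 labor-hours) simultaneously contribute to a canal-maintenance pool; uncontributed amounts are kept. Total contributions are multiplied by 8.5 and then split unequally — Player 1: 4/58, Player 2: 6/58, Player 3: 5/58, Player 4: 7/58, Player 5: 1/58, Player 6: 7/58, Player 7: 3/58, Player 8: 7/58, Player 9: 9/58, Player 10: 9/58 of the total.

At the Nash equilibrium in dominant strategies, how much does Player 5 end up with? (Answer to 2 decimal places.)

For player j, contributing a unit is worthwhile iff 8.5 × (j's share) ≥ 1, i.e. iff j's share is at least 0.1176.
Player 4, Player 6, Player 8, Player 9 and Player 10 clear that bar, contributing 58 each; the remaining 5 contribute 0. Total contributed: 290.
Player 5 keeps 58 and receives 8.5 × 290 × 1/58 = 42.50 from the canal-maintenance pool, for a payoff of 100.50.

100.50 labor-hours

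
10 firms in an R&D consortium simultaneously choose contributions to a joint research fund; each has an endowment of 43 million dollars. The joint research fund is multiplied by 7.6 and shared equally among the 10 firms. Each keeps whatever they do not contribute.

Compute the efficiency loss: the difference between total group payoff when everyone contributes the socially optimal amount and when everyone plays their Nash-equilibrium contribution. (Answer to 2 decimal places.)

2838.00 million dollars

Each contributed unit returns 7.6/10 = 0.7600 to its contributor — below 1 — so contributing 0 is dominant for every player. At the Nash equilibrium everyone keeps their 43, and the group total is 10 × 43 = 430.
Each contributed unit returns 7.600 to the group as a whole (0.7600 to each of 10 players), which exceeds 1, so the social optimum is full contribution: group total = 7.600 × 430 = 3268.00.
Efficiency loss = 3268.00 − 430 = 2838.00.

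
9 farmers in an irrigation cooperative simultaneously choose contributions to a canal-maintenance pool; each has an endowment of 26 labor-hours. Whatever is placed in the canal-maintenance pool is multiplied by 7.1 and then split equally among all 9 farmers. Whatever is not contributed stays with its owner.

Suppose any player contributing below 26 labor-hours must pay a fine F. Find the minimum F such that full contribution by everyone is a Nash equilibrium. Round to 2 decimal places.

Given the others contribute fully, the best deviation is to contribute 0 (any partial contribution still incurs the fine and gives up units whose private return 0.7889 is below 1).
Deviating from 26 to 0 saves 26 labor-hours but forfeits the deviator's share of the drop in the canal-maintenance pool: 7.1/9 × 26 = 20.51.
So the deviation gain is 26 − 20.51 = 5.49, and the fine must be at least 5.49 labor-hours to wipe it out.

5.49 labor-hours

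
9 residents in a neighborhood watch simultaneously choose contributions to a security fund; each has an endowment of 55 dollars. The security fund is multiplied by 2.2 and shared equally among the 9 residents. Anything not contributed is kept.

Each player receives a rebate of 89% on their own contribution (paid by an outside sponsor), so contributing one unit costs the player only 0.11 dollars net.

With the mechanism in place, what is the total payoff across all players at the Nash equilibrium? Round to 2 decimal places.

1529.55 dollars

The effective private return per unit is now (2.2/9) / 0.11 = 2.2222 > 1, so every player's dominant strategy flips to full contribution.
At the Nash equilibrium everyone contributes 55. Group total payoff = 9 × (55 × 0.89 + 2.2 × 55) = 1529.55.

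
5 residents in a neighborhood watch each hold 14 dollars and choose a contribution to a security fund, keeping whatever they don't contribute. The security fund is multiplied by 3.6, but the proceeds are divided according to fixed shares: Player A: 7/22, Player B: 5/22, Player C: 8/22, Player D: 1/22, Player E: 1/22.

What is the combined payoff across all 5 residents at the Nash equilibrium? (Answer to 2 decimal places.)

142.80 dollars

Each unit j contributes comes back to j as 3.6 × (j's share), so j prefers to contribute only if that share exceeds 1/3.6 = 0.2778; otherwise keeping the unit dominates.
Player A and Player C clear that bar, contributing 14 each; the remaining 3 contribute 0. Total contributed: 28.
The security fund pays out 3.6 × 28 = 100.80 in total (split across the unequal shares, but the aggregate is all that matters for the group sum).
The 3 free-riders keep 14 each, adding 42. Group total = 42 + 100.80 = 142.80.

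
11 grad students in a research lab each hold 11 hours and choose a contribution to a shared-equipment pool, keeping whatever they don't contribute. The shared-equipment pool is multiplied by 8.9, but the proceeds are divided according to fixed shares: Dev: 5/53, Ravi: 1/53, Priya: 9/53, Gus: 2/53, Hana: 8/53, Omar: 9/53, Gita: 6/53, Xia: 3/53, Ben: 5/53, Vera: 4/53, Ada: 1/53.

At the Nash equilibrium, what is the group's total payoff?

Each unit j contributes comes back to j as 8.9 × (j's share), so j prefers to contribute only if that share exceeds 1/8.9 = 0.1124; otherwise keeping the unit dominates.
Priya, Hana, Omar and Gita clear that bar, contributing 11 each; the remaining 7 contribute 0. Total contributed: 44.
The shared-equipment pool pays out 8.9 × 44 = 391.60 in total (split across the unequal shares, but the aggregate is all that matters for the group sum).
The 7 free-riders keep 11 each, adding 77. Group total = 77 + 391.60 = 468.60.

468.60 hours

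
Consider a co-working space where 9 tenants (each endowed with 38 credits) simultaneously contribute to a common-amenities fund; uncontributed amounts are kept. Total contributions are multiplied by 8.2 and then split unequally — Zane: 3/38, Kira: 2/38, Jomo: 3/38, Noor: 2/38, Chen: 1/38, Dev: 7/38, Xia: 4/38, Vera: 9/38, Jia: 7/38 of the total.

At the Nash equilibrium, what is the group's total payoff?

Player j's private return per contributed unit is 8.2 × (j's share). Contributing is weakly dominant for j when that share is at least 1/8.2 = 0.1220, and contributing 0 is dominant otherwise.
The shares above 0.1220 belong to Dev, Vera and Jia, contributing 38 each; the remaining 6 contribute 0. Total contributed: 114.
The common-amenities fund pays out 8.2 × 114 = 934.80 in total (split across the unequal shares, but the aggregate is all that matters for the group sum).
The 6 free-riders keep 38 each, adding 228. Group total = 228 + 934.80 = 1162.80.

1162.80 credits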